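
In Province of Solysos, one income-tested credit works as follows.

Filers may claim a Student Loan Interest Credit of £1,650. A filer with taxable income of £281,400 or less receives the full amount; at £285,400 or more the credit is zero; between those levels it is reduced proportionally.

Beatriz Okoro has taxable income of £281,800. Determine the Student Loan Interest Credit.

Student Loan Interest Credit: £281,800 is £400 into a £4,000 phase-out range, leaving 3,600/4,000 of the credit: £1,650 × 3,600/4,000 = £1,485.

£1,485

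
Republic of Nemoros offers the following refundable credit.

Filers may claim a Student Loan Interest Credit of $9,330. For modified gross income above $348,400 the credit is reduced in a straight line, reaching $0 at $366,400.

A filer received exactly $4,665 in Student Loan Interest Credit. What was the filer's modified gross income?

$357,400

$4,665 is 4,665/9,330 of the full $9,330, so 4,665/9,330 of the $18,000 range has been used: income = $348,400 + $18,000 × 4,665/9,330 = $357,400.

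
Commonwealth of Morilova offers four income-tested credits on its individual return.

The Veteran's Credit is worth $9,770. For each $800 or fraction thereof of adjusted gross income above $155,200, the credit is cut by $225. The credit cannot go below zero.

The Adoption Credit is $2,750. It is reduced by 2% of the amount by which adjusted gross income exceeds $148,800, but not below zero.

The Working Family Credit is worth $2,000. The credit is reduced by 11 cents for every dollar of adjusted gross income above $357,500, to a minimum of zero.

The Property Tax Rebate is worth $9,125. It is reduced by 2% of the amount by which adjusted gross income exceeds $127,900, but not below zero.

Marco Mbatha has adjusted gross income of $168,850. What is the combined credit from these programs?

$18,375

Veteran's Credit: income exceeds $155,200 by $13,650, which is 18 full-or-partial $800 increments; reduction = 18 × $225 = $4,050, leaving $5,720.
Adoption Credit: 2% of the $20,050 excess over $148,800 is $401; credit = $2,750 − $401 = $2,349.
Working Family Credit: $168,850 is at or below the $357,500 threshold, so the full $2,000 applies.
Property Tax Rebate: 2% of the $40,950 excess over $127,900 is $819; credit = $9,125 − $819 = $8,306.
Total: $5,720 + $2,349 + $2,000 + $8,306 = $18,375.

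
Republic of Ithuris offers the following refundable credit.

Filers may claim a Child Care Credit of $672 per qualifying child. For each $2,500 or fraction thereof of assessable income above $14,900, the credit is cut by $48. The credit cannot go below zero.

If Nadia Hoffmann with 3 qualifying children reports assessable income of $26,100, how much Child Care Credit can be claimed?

Child Care Credit: base = 3 × $672 = $2,016. income exceeds $14,900 by $11,200, which is 5 full-or-partial $2,500 increments; reduction = 5 × $48 = $240, leaving $1,776.

$1,776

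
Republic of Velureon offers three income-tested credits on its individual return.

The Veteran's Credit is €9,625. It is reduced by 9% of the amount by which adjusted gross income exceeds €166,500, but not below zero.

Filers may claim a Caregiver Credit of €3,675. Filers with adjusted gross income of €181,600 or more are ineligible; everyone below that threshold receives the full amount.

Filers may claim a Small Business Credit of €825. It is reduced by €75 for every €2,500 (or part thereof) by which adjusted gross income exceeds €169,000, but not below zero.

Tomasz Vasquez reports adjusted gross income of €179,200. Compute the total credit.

€12,607

Veteran's Credit: 9% of the €12,700 excess over €166,500 is €1,143; credit = €9,625 − €1,143 = €8,482.
Caregiver Credit: €179,200 is below the €181,600 cutoff, so the full €3,675 applies.
Small Business Credit: income exceeds €169,000 by €10,200, which is 5 full-or-partial €2,500 increments; reduction = 5 × €75 = €375, leaving €450.
Total: €8,482 + €3,675 + €450 = €12,607.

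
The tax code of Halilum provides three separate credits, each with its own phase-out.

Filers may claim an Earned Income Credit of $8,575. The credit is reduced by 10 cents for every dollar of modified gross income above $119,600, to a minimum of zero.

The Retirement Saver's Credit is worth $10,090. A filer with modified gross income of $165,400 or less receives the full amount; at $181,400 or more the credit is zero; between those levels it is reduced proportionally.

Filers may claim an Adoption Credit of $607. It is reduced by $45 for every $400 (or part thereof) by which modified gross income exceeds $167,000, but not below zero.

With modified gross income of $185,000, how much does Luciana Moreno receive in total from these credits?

$2,035

Earned Income Credit: 10% of the $65,400 excess over $119,600 is $6,540; credit = $8,575 − $6,540 = $2,035.
Retirement Saver's Credit: $185,000 is at or above $181,400, so the credit is $0.
Adoption Credit: income exceeds $167,000 by $18,000 → 45 increments × $45 = $2,025 ≥ base, so the credit is $0.
Total: $2,035 + $0 + $0 = $2,035.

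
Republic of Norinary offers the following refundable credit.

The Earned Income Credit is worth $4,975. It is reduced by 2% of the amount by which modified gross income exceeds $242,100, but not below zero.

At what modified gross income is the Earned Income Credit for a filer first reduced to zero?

$490,850

The credit falls by 2% of each dollar above $242,100, so it reaches zero when the excess is $4,975 / 2% = $248,750: income = $242,100 + $248,750 = $490,850.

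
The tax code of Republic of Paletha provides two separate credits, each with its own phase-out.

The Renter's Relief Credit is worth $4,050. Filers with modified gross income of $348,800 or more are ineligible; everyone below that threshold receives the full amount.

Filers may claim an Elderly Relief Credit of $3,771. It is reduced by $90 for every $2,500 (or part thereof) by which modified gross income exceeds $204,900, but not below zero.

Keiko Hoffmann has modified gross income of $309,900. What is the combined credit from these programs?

$4,050

Renter's Relief Credit: $309,900 is below the $348,800 cutoff, so the full $4,050 applies.
Elderly Relief Credit: income exceeds $204,900 by $105,000 → 42 increments × $90 = $3,780 ≥ base, so the credit is $0.
Total: $4,050 + $0 = $4,050.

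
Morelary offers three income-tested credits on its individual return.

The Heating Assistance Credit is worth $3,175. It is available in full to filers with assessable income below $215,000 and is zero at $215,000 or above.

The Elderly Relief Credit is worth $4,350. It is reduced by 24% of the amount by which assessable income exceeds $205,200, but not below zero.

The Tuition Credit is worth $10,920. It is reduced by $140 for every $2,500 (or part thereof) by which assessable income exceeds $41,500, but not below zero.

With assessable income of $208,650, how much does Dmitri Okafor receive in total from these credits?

Heating Assistance Credit: $208,650 is below the $215,000 cutoff, so the full $3,175 applies.
Elderly Relief Credit: 24% of the $3,450 excess over $205,200 is $828; credit = $4,350 − $828 = $3,522.
Tuition Credit: income exceeds $41,500 by $167,150, which is 67 full-or-partial $2,500 increments; reduction = 67 × $140 = $9,380, leaving $1,540.
Total: $3,175 + $3,522 + $1,540 = $8,237.

$8,237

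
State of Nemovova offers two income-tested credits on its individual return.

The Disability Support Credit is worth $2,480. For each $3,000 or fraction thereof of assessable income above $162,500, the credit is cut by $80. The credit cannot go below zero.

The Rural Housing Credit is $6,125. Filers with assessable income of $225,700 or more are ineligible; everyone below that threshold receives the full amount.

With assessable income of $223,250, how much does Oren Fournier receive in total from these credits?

$6,925

Disability Support Credit: income exceeds $162,500 by $60,750, which is 21 full-or-partial $3,000 increments; reduction = 21 × $80 = $1,680, leaving $800.
Rural Housing Credit: $223,250 is below the $225,700 cutoff, so the full $6,125 applies.
Total: $800 + $6,125 = $6,925.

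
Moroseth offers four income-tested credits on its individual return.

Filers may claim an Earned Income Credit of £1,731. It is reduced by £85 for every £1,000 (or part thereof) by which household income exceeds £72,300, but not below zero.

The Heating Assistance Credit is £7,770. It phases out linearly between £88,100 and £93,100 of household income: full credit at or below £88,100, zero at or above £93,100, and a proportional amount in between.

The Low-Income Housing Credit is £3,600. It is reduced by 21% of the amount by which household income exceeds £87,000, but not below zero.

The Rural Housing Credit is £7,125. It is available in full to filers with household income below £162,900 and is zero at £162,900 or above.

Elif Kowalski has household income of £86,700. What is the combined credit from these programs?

Earned Income Credit: income exceeds £72,300 by £14,400, which is 15 full-or-partial £1,000 increments; reduction = 15 × £85 = £1,275, leaving £456.
Heating Assistance Credit: £86,700 is at or below the £88,100 threshold, so the full £7,770 applies.
Low-Income Housing Credit: £86,700 is at or below the £87,000 threshold, so the full £3,600 applies.
Rural Housing Credit: £86,700 is below the £162,900 cutoff, so the full £7,125 applies.
Total: £456 + £7,770 + £3,600 + £7,125 = £18,951.

£18,951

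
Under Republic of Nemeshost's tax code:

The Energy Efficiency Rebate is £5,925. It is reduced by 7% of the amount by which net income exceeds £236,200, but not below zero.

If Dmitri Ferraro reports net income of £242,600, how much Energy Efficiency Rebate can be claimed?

Energy Efficiency Rebate: 7% of the £6,400 excess over £236,200 is £448; credit = £5,925 − £448 = £5,477.

£5,477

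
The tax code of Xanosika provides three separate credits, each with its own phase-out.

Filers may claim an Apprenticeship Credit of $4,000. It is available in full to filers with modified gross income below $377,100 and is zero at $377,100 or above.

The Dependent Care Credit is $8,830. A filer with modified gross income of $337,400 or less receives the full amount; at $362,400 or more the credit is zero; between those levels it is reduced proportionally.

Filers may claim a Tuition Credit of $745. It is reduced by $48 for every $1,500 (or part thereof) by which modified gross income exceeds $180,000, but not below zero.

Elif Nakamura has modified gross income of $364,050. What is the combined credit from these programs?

$4,000

Apprenticeship Credit: $364,050 is below the $377,100 cutoff, so the full $4,000 applies.
Dependent Care Credit: $364,050 is at or above $362,400, so the credit is $0.
Tuition Credit: income exceeds $180,000 by $184,050 → 123 increments × $48 = $5,904 ≥ base, so the credit is $0.
Total: $4,000 + $0 + $0 = $4,000.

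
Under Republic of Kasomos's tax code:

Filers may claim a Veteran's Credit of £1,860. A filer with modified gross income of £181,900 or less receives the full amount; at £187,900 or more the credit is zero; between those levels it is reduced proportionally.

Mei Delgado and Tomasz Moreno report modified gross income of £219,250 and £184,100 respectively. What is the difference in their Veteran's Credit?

Mei (£219,250): Veteran's Credit: £219,250 is at or above £187,900, so the credit is £0.
Tomasz (£184,100): Veteran's Credit: £184,100 is £2,200 into a £6,000 phase-out range, leaving 3,800/6,000 of the credit: £1,860 × 3,800/6,000 = £1,178.
Difference: |£0 − £1,178| = £1,178.

£1,178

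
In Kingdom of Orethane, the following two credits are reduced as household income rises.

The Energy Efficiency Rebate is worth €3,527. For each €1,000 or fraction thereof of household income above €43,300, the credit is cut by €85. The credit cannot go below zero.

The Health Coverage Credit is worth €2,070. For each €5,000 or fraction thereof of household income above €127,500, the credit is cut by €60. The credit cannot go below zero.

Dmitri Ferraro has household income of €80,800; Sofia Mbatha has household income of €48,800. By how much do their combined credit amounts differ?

€2,720

Dmitri (€80,800): Energy Efficiency Rebate: income exceeds €43,300 by €37,500, which is 38 full-or-partial €1,000 increments; reduction = 38 × €85 = €3,230, leaving €297. Health Coverage Credit: €80,800 is at or below the €127,500 threshold, so the full €2,070 applies. total €297 + €2,070 = €2,367
Sofia (€48,800): Energy Efficiency Rebate: income exceeds €43,300 by €5,500, which is 6 full-or-partial €1,000 increments; reduction = 6 × €85 = €510, leaving €3,017. Health Coverage Credit: €48,800 is at or below the €127,500 threshold, so the full €2,070 applies. total €3,017 + €2,070 = €5,087
Difference: |€2,367 − €5,087| = €2,720.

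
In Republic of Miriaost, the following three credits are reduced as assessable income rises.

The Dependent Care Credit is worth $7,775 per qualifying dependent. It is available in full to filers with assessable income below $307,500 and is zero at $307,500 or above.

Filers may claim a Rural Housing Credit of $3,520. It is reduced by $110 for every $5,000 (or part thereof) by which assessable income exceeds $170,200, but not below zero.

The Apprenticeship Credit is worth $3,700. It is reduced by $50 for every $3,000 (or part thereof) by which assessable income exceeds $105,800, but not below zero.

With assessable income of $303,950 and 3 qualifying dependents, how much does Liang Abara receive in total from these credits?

$24,225

Dependent Care Credit: base = 3 × $7,775 = $23,325. $303,950 is below the $307,500 cutoff, so the full $23,325 applies.
Rural Housing Credit: income exceeds $170,200 by $133,750, which is 27 full-or-partial $5,000 increments; reduction = 27 × $110 = $2,970, leaving $550.
Apprenticeship Credit: income exceeds $105,800 by $198,150, which is 67 full-or-partial $3,000 increments; reduction = 67 × $50 = $3,350, leaving $350.
Total: $23,325 + $550 + $350 = $24,225.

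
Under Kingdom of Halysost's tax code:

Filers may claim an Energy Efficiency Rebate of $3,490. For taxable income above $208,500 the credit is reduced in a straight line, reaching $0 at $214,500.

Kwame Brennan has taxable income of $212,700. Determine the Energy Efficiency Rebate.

Energy Efficiency Rebate: $212,700 is $4,200 into a $6,000 phase-out range, leaving 1,800/6,000 of the credit: $3,490 × 1,800/6,000 = $1,047.

$1,047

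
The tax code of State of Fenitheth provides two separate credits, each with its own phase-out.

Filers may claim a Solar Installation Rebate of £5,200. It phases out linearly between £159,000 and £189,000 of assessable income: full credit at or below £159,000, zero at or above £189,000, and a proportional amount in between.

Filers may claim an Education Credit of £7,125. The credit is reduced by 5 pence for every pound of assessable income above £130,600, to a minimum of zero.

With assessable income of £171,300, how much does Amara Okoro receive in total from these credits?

£8,158

Solar Installation Rebate: £171,300 is £12,300 into a £30,000 phase-out range, leaving 17,700/30,000 of the credit: £5,200 × 17,700/30,000 = £3,068.
Education Credit: 5% of the £40,700 excess over £130,600 is £2,035; credit = £7,125 − £2,035 = £5,090.
Total: £3,068 + £5,090 = £8,158.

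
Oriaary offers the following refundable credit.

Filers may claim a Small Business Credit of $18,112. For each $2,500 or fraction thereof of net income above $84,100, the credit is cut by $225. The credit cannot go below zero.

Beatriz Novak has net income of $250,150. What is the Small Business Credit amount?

Small Business Credit: income exceeds $84,100 by $166,050, which is 67 full-or-partial $2,500 increments; reduction = 67 × $225 = $15,075, leaving $3,037.

$3,037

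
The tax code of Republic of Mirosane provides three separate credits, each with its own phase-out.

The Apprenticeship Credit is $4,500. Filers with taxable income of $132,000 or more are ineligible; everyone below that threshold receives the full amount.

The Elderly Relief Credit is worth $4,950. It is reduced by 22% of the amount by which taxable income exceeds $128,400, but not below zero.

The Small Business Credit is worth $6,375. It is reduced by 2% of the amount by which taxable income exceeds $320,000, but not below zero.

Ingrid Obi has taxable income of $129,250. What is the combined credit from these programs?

$15,638

Apprenticeship Credit: $129,250 is below the $132,000 cutoff, so the full $4,500 applies.
Elderly Relief Credit: 22% of the $850 excess over $128,400 is $187; credit = $4,950 − $187 = $4,763.
Small Business Credit: $129,250 is at or below the $320,000 threshold, so the full $6,375 applies.
Total: $4,500 + $4,763 + $6,375 = $15,638.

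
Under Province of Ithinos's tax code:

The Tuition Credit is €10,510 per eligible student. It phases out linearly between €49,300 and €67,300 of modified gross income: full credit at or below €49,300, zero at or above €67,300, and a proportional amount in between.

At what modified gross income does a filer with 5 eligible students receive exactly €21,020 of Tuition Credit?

€60,100

Full credit = 5 × €10,510 = €52,550.
€21,020 is 21,020/52,550 of the full €52,550, so 31,530/52,550 of the €18,000 range has been used: income = €49,300 + €18,000 × 31,530/52,550 = €60,100.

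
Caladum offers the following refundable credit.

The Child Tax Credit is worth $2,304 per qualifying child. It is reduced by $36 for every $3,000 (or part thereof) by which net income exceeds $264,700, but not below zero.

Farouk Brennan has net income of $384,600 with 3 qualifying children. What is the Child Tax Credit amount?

$5,472

Child Tax Credit: base = 3 × $2,304 = $6,912. income exceeds $264,700 by $119,900, which is 40 full-or-partial $3,000 increments; reduction = 40 × $36 = $1,440, leaving $5,472.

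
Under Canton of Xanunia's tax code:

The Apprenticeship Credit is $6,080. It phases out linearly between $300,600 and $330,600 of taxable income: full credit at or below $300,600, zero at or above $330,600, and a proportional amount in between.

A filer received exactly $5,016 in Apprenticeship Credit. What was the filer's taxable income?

$305,850

$5,016 is 5,016/6,080 of the full $6,080, so 1,064/6,080 of the $30,000 range has been used: income = $300,600 + $30,000 × 1,064/6,080 = $305,850.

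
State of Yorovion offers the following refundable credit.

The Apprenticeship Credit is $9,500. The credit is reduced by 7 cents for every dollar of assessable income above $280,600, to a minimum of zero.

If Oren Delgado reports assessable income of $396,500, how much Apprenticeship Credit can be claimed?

$1,387

Apprenticeship Credit: 7% of the $115,900 excess over $280,600 is $8,113; credit = $9,500 − $8,113 = $1,387.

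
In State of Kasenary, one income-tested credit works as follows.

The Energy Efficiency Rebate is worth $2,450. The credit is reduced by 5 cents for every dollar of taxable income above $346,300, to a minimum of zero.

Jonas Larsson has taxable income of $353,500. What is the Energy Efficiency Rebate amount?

Energy Efficiency Rebate: 5% of the $7,200 excess over $346,300 is $360; credit = $2,450 − $360 = $2,090.

$2,090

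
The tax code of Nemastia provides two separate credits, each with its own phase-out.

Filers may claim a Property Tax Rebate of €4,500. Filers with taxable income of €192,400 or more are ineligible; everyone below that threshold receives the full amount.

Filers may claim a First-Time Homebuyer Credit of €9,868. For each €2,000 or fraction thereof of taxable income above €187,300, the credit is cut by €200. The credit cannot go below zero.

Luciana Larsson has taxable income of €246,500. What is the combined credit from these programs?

Property Tax Rebate: €246,500 meets or exceeds the €192,400 cutoff, so the credit is €0.
First-Time Homebuyer Credit: income exceeds €187,300 by €59,200, which is 30 full-or-partial €2,000 increments; reduction = 30 × €200 = €6,000, leaving €3,868.
Total: €0 + €3,868 = €3,868.

€3,868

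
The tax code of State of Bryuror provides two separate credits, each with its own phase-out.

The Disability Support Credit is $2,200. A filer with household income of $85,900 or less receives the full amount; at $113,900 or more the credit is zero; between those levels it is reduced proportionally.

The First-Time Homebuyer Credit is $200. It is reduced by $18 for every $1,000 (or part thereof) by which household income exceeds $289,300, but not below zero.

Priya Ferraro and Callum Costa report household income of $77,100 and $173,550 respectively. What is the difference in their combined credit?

$2,200

Priya ($77,100): Disability Support Credit: $77,100 is at or below the $85,900 threshold, so the full $2,200 applies. First-Time Homebuyer Credit: $77,100 is at or below the $289,300 threshold, so the full $200 applies. total $2,200 + $200 = $2,400
Callum ($173,550): Disability Support Credit: $173,550 is at or above $113,900, so the credit is $0. First-Time Homebuyer Credit: $173,550 is at or below the $289,300 threshold, so the full $200 applies. total $0 + $200 = $200
Difference: |$2,400 − $200| = $2,200.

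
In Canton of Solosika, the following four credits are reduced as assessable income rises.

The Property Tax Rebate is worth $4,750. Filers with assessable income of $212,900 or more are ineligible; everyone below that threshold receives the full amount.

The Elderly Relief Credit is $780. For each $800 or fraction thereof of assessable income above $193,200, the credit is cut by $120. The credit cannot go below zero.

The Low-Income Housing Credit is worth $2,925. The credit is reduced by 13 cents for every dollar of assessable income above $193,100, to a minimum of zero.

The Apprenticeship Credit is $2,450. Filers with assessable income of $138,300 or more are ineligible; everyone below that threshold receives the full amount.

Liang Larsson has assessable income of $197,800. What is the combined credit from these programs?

$7,124

Property Tax Rebate: $197,800 is below the $212,900 cutoff, so the full $4,750 applies.
Elderly Relief Credit: income exceeds $193,200 by $4,600, which is 6 full-or-partial $800 increments; reduction = 6 × $120 = $720, leaving $60.
Low-Income Housing Credit: 13% of the $4,700 excess over $193,100 is $611; credit = $2,925 − $611 = $2,314.
Apprenticeship Credit: $197,800 meets or exceeds the $138,300 cutoff, so the credit is $0.
Total: $4,750 + $60 + $2,314 + $0 = $7,124.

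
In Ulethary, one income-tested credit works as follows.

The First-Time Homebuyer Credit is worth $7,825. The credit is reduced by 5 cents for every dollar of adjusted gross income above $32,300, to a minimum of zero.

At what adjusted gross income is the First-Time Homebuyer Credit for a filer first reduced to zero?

$188,800

The credit falls by 5% of each dollar above $32,300, so it reaches zero when the excess is $7,825 / 5% = $156,500: income = $32,300 + $156,500 = $188,800.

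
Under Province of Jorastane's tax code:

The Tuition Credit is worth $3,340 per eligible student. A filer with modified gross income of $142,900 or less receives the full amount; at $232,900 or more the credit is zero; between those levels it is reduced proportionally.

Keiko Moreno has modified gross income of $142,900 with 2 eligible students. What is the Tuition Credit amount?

Tuition Credit: base = 2 × $3,340 = $6,680. $142,900 is at or below the $142,900 threshold, so the full $6,680 applies.

$6,680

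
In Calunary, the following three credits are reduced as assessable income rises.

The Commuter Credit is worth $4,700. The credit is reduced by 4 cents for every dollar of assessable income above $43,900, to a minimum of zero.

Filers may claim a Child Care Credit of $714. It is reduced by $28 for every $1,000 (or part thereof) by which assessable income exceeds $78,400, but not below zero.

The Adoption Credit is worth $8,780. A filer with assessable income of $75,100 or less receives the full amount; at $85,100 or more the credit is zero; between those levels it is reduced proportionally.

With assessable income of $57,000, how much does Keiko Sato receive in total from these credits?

Commuter Credit: 4% of the $13,100 excess over $43,900 is $524; credit = $4,700 − $524 = $4,176.
Child Care Credit: $57,000 is at or below the $78,400 threshold, so the full $714 applies.
Adoption Credit: $57,000 is at or below the $75,100 threshold, so the full $8,780 applies.
Total: $4,176 + $714 + $8,780 = $13,670.

$13,670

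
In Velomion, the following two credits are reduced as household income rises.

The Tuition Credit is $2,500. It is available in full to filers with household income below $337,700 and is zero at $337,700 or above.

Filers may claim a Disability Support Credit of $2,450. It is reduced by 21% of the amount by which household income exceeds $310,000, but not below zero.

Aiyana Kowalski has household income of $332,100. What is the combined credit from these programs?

$2,500

Tuition Credit: $332,100 is below the $337,700 cutoff, so the full $2,500 applies.
Disability Support Credit: 21% of the $22,100 excess over $310,000 is $4,641 ≥ base, so the credit is $0.
Total: $2,500 + $0 = $2,500.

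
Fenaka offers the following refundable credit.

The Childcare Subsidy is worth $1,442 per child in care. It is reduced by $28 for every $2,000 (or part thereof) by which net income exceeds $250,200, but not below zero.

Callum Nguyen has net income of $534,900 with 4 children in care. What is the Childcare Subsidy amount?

Childcare Subsidy: base = 4 × $1,442 = $5,768. income exceeds $250,200 by $284,700, which is 143 full-or-partial $2,000 increments; reduction = 143 × $28 = $4,004, leaving $1,764.

$1,764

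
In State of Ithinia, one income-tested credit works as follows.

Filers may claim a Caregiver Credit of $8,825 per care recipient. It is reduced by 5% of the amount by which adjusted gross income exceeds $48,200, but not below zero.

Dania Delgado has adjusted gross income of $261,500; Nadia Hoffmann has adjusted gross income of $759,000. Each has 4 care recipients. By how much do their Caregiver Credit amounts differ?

$24,635

Dania ($261,500): Caregiver Credit: base = 4 × $8,825 = $35,300. 5% of the $213,300 excess over $48,200 is $10,665; credit = $35,300 − $10,665 = $24,635.
Nadia ($759,000): Caregiver Credit: base = 4 × $8,825 = $35,300. 5% of the $710,800 excess over $48,200 is $35,540 ≥ base, so the credit is $0.
Difference: |$24,635 − $0| = $24,635.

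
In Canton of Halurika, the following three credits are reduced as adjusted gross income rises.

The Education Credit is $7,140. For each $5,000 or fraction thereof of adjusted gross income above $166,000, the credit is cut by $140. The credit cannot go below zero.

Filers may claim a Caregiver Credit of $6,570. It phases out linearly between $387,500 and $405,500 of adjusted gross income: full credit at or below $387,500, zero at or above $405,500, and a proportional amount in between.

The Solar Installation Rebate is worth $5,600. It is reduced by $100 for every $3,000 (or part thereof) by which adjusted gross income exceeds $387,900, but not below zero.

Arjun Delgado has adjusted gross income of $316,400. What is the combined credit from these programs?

$14,970

Education Credit: income exceeds $166,000 by $150,400, which is 31 full-or-partial $5,000 increments; reduction = 31 × $140 = $4,340, leaving $2,800.
Caregiver Credit: $316,400 is at or below the $387,500 threshold, so the full $6,570 applies.
Solar Installation Rebate: $316,400 is at or below the $387,900 threshold, so the full $5,600 applies.
Total: $2,800 + $6,570 + $5,600 = $14,970.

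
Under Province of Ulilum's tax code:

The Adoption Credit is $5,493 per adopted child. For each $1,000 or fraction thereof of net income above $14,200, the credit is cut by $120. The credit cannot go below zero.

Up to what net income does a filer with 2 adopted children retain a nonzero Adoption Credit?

Full credit = 2 × $5,493 = $10,986.
After 91 increments the reduction is 91 × $120 = $10,920, leaving $66; one more increment wipes it out. Increment 91 ends at excess 91 × $1,000 = $91,000, so the highest qualifying income is $14,200 + $91,000 = $105,200.

$105,200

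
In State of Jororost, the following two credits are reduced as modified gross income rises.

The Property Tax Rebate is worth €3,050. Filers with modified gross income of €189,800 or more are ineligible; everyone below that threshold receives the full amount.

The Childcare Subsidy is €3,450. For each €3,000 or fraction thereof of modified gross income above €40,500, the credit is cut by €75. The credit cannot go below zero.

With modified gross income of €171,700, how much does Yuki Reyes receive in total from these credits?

€3,200

Property Tax Rebate: €171,700 is below the €189,800 cutoff, so the full €3,050 applies.
Childcare Subsidy: income exceeds €40,500 by €131,200, which is 44 full-or-partial €3,000 increments; reduction = 44 × €75 = €3,300, leaving €150.
Total: €3,050 + €150 = €3,200.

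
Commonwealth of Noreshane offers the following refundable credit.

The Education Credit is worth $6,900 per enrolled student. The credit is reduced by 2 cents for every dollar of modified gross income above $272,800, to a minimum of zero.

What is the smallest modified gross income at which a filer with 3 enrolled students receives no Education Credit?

Full credit = 3 × $6,900 = $20,700.
The credit falls by 2% of each dollar above $272,800, so it reaches zero when the excess is $20,700 / 2% = $1,035,000: income = $272,800 + $1,035,000 = $1,307,800.

$1,307,800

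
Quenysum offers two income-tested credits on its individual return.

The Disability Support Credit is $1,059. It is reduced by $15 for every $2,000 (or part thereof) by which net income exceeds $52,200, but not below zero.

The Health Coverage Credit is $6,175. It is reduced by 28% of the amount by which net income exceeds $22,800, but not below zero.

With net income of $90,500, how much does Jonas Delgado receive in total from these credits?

$759

Disability Support Credit: income exceeds $52,200 by $38,300, which is 20 full-or-partial $2,000 increments; reduction = 20 × $15 = $300, leaving $759.
Health Coverage Credit: 28% of the $67,700 excess over $22,800 is $18,956 ≥ base, so the credit is $0.
Total: $759 + $0 = $759.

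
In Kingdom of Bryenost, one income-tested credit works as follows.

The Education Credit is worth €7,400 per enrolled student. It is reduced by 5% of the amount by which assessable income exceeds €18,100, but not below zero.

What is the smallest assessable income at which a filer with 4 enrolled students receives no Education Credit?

Full credit = 4 × €7,400 = €29,600.
The credit falls by 5% of each euro above €18,100, so it reaches zero when the excess is €29,600 / 5% = €592,000: income = €18,100 + €592,000 = €610,100.

€610,100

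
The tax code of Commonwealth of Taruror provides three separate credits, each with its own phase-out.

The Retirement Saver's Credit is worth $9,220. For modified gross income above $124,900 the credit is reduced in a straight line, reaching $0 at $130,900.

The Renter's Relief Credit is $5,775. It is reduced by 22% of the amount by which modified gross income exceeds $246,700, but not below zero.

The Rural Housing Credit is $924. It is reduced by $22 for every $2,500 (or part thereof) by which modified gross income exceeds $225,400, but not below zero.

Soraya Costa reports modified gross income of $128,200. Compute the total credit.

Retirement Saver's Credit: $128,200 is $3,300 into a $6,000 phase-out range, leaving 2,700/6,000 of the credit: $9,220 × 2,700/6,000 = $4,149.
Renter's Relief Credit: $128,200 is at or below the $246,700 threshold, so the full $5,775 applies.
Rural Housing Credit: $128,200 is at or below the $225,400 threshold, so the full $924 applies.
Total: $4,149 + $5,775 + $924 = $10,848.

$10,848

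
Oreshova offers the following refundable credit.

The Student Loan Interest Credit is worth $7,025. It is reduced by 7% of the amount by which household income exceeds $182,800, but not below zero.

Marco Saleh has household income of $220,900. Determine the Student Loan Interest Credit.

Student Loan Interest Credit: 7% of the $38,100 excess over $182,800 is $2,667; credit = $7,025 − $2,667 = $4,358.

$4,358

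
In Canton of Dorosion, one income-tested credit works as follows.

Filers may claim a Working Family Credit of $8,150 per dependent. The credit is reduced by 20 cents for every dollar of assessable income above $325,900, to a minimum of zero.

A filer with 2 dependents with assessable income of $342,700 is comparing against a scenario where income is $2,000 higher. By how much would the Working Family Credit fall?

At $342,700 — base = 2 × $8,150 = $16,300. 20% of the $16,800 excess over $325,900 is $3,360; credit = $16,300 − $3,360 = $12,940.
At $344,700 — base = 2 × $8,150 = $16,300. 20% of the $18,800 excess over $325,900 is $3,760; credit = $16,300 − $3,760 = $12,540.
Lost: $12,940 − $12,540 = $400.

$400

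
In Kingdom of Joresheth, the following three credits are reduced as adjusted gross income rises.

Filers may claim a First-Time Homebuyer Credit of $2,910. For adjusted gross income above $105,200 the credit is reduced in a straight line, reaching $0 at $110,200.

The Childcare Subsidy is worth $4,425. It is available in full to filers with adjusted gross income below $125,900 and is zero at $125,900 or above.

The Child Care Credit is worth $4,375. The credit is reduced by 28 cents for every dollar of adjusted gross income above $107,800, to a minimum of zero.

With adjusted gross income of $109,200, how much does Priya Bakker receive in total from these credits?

First-Time Homebuyer Credit: $109,200 is $4,000 into a $5,000 phase-out range, leaving 1,000/5,000 of the credit: $2,910 × 1,000/5,000 = $582.
Childcare Subsidy: $109,200 is below the $125,900 cutoff, so the full $4,425 applies.
Child Care Credit: 28% of the $1,400 excess over $107,800 is $392; credit = $4,375 − $392 = $3,983.
Total: $582 + $4,425 + $3,983 = $8,990.

$8,990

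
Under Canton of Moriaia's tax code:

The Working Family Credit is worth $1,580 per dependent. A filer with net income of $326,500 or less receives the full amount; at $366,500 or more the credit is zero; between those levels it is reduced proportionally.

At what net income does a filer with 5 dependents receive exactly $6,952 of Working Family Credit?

Full credit = 5 × $1,580 = $7,900.
$6,952 is 6,952/7,900 of the full $7,900, so 948/7,900 of the $40,000 range has been used: income = $326,500 + $40,000 × 948/7,900 = $331,300.

$331,300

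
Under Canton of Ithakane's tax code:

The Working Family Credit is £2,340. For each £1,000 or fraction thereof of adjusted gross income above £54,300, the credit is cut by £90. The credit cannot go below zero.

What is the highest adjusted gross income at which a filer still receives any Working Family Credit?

£79,300

After 25 increments the reduction is 25 × £90 = £2,250, leaving £90; one more increment wipes it out. Increment 25 ends at excess 25 × £1,000 = £25,000, so the highest qualifying income is £54,300 + £25,000 = £79,300.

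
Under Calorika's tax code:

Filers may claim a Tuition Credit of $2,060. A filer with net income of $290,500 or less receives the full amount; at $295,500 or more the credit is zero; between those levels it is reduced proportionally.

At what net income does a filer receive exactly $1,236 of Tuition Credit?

$292,500

$1,236 is 1,236/2,060 of the full $2,060, so 824/2,060 of the $5,000 range has been used: income = $290,500 + $5,000 × 824/2,060 = $292,500.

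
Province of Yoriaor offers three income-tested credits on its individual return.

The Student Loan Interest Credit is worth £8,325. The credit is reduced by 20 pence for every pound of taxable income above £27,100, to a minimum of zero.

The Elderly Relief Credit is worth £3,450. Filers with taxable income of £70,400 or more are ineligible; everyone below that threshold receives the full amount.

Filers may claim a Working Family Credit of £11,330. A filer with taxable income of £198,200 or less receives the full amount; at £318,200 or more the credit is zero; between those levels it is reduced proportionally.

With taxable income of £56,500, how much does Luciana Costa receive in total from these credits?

Student Loan Interest Credit: 20% of the £29,400 excess over £27,100 is £5,880; credit = £8,325 − £5,880 = £2,445.
Elderly Relief Credit: £56,500 is below the £70,400 cutoff, so the full £3,450 applies.
Working Family Credit: £56,500 is at or below the £198,200 threshold, so the full £11,330 applies.
Total: £2,445 + £3,450 + £11,330 = £17,225.

£17,225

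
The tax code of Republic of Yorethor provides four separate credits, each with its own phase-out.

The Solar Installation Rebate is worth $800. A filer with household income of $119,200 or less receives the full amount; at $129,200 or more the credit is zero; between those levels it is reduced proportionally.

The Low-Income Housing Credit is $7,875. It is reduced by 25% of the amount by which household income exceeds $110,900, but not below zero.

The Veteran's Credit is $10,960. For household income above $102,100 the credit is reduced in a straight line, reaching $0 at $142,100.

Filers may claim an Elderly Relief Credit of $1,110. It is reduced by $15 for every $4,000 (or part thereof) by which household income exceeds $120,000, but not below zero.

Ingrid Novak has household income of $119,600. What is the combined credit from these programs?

$13,743

Solar Installation Rebate: $119,600 is $400 into a $10,000 phase-out range, leaving 9,600/10,000 of the credit: $800 × 9,600/10,000 = $768.
Low-Income Housing Credit: 25% of the $8,700 excess over $110,900 is $2,175; credit = $7,875 − $2,175 = $5,700.
Veteran's Credit: $119,600 is $17,500 into a $40,000 phase-out range, leaving 22,500/40,000 of the credit: $10,960 × 22,500/40,000 = $6,165.
Elderly Relief Credit: $119,600 is at or below the $120,000 threshold, so the full $1,110 applies.
Total: $768 + $5,700 + $6,165 + $1,110 = $13,743.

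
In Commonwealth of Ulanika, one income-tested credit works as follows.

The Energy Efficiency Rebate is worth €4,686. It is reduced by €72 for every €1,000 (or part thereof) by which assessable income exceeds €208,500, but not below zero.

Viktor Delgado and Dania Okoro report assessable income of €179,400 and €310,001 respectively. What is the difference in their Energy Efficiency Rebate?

€4,686

Viktor (€179,400): Energy Efficiency Rebate: €179,400 is at or below the €208,500 threshold, so the full €4,686 applies.
Dania (€310,001): Energy Efficiency Rebate: income exceeds €208,500 by €101,501 → 102 increments × €72 = €7,344 ≥ base, so the credit is €0.
Difference: |€4,686 − €0| = €4,686.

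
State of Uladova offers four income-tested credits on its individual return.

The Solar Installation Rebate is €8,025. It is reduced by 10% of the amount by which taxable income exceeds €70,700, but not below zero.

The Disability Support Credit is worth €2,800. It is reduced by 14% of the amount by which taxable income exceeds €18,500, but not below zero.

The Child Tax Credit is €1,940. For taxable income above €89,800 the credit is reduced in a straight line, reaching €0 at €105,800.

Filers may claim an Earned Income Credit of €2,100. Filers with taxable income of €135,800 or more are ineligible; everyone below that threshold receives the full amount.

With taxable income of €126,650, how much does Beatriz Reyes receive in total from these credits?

€4,530

Solar Installation Rebate: 10% of the €55,950 excess over €70,700 is €5,595; credit = €8,025 − €5,595 = €2,430.
Disability Support Credit: 14% of the €108,150 excess over €18,500 is €15,141 ≥ base, so the credit is €0.
Child Tax Credit: €126,650 is at or above €105,800, so the credit is €0.
Earned Income Credit: €126,650 is below the €135,800 cutoff, so the full €2,100 applies.
Total: €2,430 + €0 + €0 + €2,100 = €4,530.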